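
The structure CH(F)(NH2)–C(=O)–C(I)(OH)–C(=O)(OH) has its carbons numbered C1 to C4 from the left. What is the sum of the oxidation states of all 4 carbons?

+8

Tallying each carbon's bonds:
C1: 1C, 1H, 1N, 1F → 0 − 1 + 1 + 1 = +1
C2: 2C, 2O → 0 + 2 = +2
C3: 2C, 1O, 1I → 0 + 1 + 1 = +2
C4: 1C, 3O → 0 + 3 = +3
Sum = +1 + 2 + 2 + 3 = +8.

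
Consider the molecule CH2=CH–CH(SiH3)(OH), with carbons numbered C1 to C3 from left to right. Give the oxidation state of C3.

Bonds to more-electronegative neighbours contribute +1 each, bonds to H or metals contribute −1 each, and C–C bonds contribute 0.
C3 has one bond to C (0), one bond to Si (-1), one bond to H (-1), one bond to O (+1).
Oxidation state = 0 − 1 − 1 + 1 = -1.

-1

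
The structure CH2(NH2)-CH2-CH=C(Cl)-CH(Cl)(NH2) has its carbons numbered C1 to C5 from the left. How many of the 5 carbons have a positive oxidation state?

Assign +1 per bond to O/N/halogen, −1 per bond to H or an electropositive element, and 0 per bond to carbon. Tallying each carbon:
C1: 1C, 2H, 1N → 0 − 2 + 1 = -1
C2: 2C, 2H → 0 − 2 = -2
C3: 3C, 1H → 0 − 1 = -1
C4: 3C, 1Cl → 0 + 1 = +1
C5: 1C, 1H, 1N, 1Cl → 0 − 1 + 1 + 1 = +1
2 carbons (C4, C5) meet the condition.

2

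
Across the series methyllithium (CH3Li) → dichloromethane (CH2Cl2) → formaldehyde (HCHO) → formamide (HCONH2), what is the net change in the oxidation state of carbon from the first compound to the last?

Carbon oxidation states along the series — methyllithium: -4, dichloromethane: 0, formaldehyde: 0, formamide: +2.
Net change = +2 − (-4) = +6.

+6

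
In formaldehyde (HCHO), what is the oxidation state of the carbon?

Each bond to a more electronegative atom (O, N, halogen) counts +1, each bond to a less electronegative atom (H, metal, B, Si) counts −1, and each C–C bond counts 0.
The carbon has one bond to H (-1), one bond to H (-1), a double bond to O (2×+1 = +2).
Oxidation state = -1 − 1 + 2 = 0.

0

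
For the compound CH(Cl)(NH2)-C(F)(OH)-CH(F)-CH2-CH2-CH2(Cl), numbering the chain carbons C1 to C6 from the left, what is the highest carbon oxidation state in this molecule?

+2

Tallying each carbon's bonds:
C1: 1C, 1H, 1N, 1Cl → 0 − 1 + 1 + 1 = +1
C2: 2C, 1O, 1F → 0 + 1 + 1 = +2
C3: 2C, 1H, 1F → 0 − 1 + 1 = 0
C4: 2C, 2H → 0 − 2 = -2
C5: 2C, 2H → 0 − 2 = -2
C6: 1C, 2H, 1Cl → 0 − 2 + 1 = -1
The highest value is +2.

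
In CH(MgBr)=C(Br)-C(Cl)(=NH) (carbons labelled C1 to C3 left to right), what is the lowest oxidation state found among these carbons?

-2

Tallying each carbon's bonds:
C1: 2C, 1H, 1Mg → 0 − 1 − 1 = -2
C2: 3C, 1Br → 0 + 1 = +1
C3: 1C, 2N, 1Cl → 0 + 2 + 1 = +3
The lowest value is -2.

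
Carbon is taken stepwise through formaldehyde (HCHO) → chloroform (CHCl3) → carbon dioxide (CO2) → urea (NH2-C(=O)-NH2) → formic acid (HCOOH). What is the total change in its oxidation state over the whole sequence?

+2

Carbon oxidation states along the series — formaldehyde: 0, chloroform: +2, carbon dioxide: +4, urea: +4, formic acid: +2.
Net change = +2 − (0) = +2.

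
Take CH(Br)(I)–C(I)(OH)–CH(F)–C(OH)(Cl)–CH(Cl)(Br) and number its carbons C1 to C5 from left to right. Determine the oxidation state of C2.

+2

C2 has one bond to C (0), one bond to C (0), one bond to I (+1), one bond to O (+1).
Oxidation state = 0 + 0 + 1 + 1 = +2.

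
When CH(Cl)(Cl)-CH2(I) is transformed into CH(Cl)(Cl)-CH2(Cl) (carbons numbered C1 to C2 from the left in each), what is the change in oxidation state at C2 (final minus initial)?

Before: C2 has 1 bond to C, 2 bonds to H, 1 bond to I → oxidation state -1.
After: C2 has 1 bond to C, 2 bonds to H, 1 bond to Cl → oxidation state -1.
Δ = -1 − (-1) = 0, so no net redox change at C2.

0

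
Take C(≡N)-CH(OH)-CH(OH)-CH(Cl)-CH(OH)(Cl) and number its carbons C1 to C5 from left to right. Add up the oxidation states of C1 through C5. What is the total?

Each bond to a more electronegative atom (O, N, halogen) counts +1, each bond to a less electronegative atom (H, metal, B, Si) counts −1, and each C–C bond counts 0. Tallying each carbon:
C1: 1C, 3N → 0 + 3 = +3
C2: 2C, 1H, 1O → 0 − 1 + 1 = 0
C3: 2C, 1H, 1O → 0 − 1 + 1 = 0
C4: 2C, 1H, 1Cl → 0 − 1 + 1 = 0
C5: 1C, 1H, 1O, 1Cl → 0 − 1 + 1 + 1 = +1
Sum = +3 + 0 + 0 + 0 + 1 = +4.

+4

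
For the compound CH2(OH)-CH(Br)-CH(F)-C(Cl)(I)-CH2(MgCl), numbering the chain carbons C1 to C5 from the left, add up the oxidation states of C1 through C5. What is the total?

-2

Tallying each carbon's bonds:
C1: 1C, 2H, 1O → 0 − 2 + 1 = -1
C2: 2C, 1H, 1Br → 0 − 1 + 1 = 0
C3: 2C, 1H, 1F → 0 − 1 + 1 = 0
C4: 2C, 1Cl, 1I → 0 + 1 + 1 = +2
C5: 1C, 2H, 1Mg → 0 − 2 − 1 = -3
Sum = -1 + 0 + 0 + 2 − 3 = -2.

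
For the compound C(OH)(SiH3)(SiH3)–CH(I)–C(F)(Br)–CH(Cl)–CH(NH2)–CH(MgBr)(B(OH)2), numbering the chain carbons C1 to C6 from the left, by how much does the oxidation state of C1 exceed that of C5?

C1: 1C, 1O, 2Si → 0 + 1 − 2 = -1
C5: 2C, 1H, 1N → 0 − 1 + 1 = 0
Difference: -1 − (0) = -1.

-1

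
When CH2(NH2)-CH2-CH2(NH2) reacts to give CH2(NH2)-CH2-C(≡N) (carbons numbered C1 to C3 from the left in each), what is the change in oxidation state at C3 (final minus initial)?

+4

Before: C3 has 1 bond to C, 2 bonds to H, 1 bond to N → oxidation state -1.
After: C3 has 1 bond to C, 3 bonds to N → oxidation state +3.
Δ = +3 − (-1) = +4, so this is an oxidation at C3.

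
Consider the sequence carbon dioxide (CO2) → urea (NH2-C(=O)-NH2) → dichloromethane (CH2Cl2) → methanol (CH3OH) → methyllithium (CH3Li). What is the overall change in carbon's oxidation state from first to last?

Carbon oxidation states along the series — carbon dioxide: +4, urea: +4, dichloromethane: 0, methanol: -2, methyllithium: -4.
Net change = -4 − (+4) = -8.

-8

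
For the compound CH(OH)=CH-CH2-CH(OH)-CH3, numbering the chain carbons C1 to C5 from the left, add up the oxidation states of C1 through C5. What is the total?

Tallying each carbon's bonds:
C1: 2C, 1H, 1O → 0 − 1 + 1 = 0
C2: 3C, 1H → 0 − 1 = -1
C3: 2C, 2H → 0 − 2 = -2
C4: 2C, 1H, 1O → 0 − 1 + 1 = 0
C5: 1C, 3H → 0 − 3 = -3
Sum = 0 − 1 − 2 + 0 − 3 = -6.

-6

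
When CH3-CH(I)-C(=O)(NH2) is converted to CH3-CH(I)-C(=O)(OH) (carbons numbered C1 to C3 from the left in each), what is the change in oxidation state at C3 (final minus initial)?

Before: C3 has 1 bond to C, 2 bonds to O, 1 bond to N → oxidation state +3.
After: C3 has 1 bond to C, 3 bonds to O → oxidation state +3.
Δ = +3 − (+3) = 0, so no net redox change at C3.

0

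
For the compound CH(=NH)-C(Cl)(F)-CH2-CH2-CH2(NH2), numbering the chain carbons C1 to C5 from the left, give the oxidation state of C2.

+2

C2 has one bond to C (0), one bond to C (0), one bond to Cl (+1), one bond to F (+1).
Oxidation state = 0 + 0 + 1 + 1 = +2.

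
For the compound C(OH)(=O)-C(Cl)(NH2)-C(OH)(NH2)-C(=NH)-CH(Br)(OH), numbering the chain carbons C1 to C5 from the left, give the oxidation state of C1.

Assign +1 per bond to O/N/halogen, −1 per bond to H or an electropositive element, and 0 per bond to carbon.
C1 has one bond to C (0), one bond to O (+1), a double bond to O (2×+1 = +2).
Oxidation state = 0 + 1 + 2 = +3.

+3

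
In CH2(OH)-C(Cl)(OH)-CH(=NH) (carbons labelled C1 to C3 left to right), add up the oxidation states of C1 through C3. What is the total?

+2

Tallying each carbon's bonds:
C1: 1C, 2H, 1O → 0 − 2 + 1 = -1
C2: 2C, 1O, 1Cl → 0 + 1 + 1 = +2
C3: 1C, 1H, 2N → 0 − 1 + 2 = +1
Sum = -1 + 2 + 1 = +2.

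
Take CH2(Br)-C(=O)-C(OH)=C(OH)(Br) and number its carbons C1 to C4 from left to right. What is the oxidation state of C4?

Assign +1 per bond to O/N/halogen, −1 per bond to H or an electropositive element, and 0 per bond to carbon.
C4 has a double bond to C (2×0 = 0), one bond to O (+1), one bond to Br (+1).
Oxidation state = 0 + 1 + 1 = +2.

+2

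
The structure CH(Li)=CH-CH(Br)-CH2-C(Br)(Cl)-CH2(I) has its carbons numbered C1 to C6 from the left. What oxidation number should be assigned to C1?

Bonds to more-electronegative neighbours contribute +1 each, bonds to H or metals contribute −1 each, and C–C bonds contribute 0.
C1 has a double bond to C (2×0 = 0), one bond to H (-1), one bond to Li (-1).
Oxidation state = 0 − 1 − 1 = -2.

-2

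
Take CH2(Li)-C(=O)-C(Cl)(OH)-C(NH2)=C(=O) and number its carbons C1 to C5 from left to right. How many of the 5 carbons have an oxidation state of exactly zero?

0

Bonds to more-electronegative neighbours contribute +1 each, bonds to H or metals contribute −1 each, and C–C bonds contribute 0. Tallying each carbon:
C1: 1C, 2H, 1Li → 0 − 2 − 1 = -3
C2: 2C, 2O → 0 + 2 = +2
C3: 2C, 1O, 1Cl → 0 + 1 + 1 = +2
C4: 3C, 1N → 0 + 1 = +1
C5: 2C, 2O → 0 + 2 = +2
0 carbons meet the condition.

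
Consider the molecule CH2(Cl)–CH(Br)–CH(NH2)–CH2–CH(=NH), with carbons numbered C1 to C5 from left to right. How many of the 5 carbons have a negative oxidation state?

2

Tallying each carbon's bonds:
C1: 1C, 2H, 1Cl → 0 − 2 + 1 = -1
C2: 2C, 1H, 1Br → 0 − 1 + 1 = 0
C3: 2C, 1H, 1N → 0 − 1 + 1 = 0
C4: 2C, 2H → 0 − 2 = -2
C5: 1C, 1H, 2N → 0 − 1 + 2 = +1
2 carbons (C1, C4) meet the condition.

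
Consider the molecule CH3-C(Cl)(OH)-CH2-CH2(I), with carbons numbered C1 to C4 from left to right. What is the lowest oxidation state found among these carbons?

Bonds to more-electronegative neighbours contribute +1 each, bonds to H or metals contribute −1 each, and C–C bonds contribute 0. Tallying each carbon:
C1: 1C, 3H → 0 − 3 = -3
C2: 2C, 1O, 1Cl → 0 + 1 + 1 = +2
C3: 2C, 2H → 0 − 2 = -2
C4: 1C, 2H, 1I → 0 − 2 + 1 = -1
The lowest value is -3.

-3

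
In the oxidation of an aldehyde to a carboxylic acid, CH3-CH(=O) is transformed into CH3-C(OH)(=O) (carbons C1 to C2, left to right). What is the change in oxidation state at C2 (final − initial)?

+2

Before: C2 has 1 bond to C, 1 bond to H, 2 bonds to O → oxidation state +1.
After: C2 has 1 bond to C, 3 bonds to O → oxidation state +3.
Δ = +3 − (+1) = +2, so this is an oxidation at C2.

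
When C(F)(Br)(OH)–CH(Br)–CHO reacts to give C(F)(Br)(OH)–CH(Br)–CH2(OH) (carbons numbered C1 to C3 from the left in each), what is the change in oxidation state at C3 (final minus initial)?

-2

Before: C3 has 1 bond to C, 1 bond to H, 2 bonds to O → oxidation state +1.
After: C3 has 1 bond to C, 2 bonds to H, 1 bond to O → oxidation state -1.
Δ = -1 − (+1) = -2, so this is a reduction at C3.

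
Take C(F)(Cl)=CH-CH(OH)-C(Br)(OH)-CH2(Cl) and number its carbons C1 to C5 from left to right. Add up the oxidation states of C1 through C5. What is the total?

+2

Assign +1 per bond to O/N/halogen, −1 per bond to H or an electropositive element, and 0 per bond to carbon. Tallying each carbon:
C1: 2C, 1F, 1Cl → 0 + 1 + 1 = +2
C2: 3C, 1H → 0 − 1 = -1
C3: 2C, 1H, 1O → 0 − 1 + 1 = 0
C4: 2C, 1O, 1Br → 0 + 1 + 1 = +2
C5: 1C, 2H, 1Cl → 0 − 2 + 1 = -1
Sum = +2 − 1 + 0 + 2 − 1 = +2.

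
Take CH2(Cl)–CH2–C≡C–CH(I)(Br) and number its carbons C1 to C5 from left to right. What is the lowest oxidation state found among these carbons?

-2

Tallying each carbon's bonds:
C1: 1C, 2H, 1Cl → 0 − 2 + 1 = -1
C2: 2C, 2H → 0 − 2 = -2
C3: 4C → 0 = 0
C4: 4C → 0 = 0
C5: 1C, 1H, 1Br, 1I → 0 − 1 + 1 + 1 = +1
The lowest value is -2.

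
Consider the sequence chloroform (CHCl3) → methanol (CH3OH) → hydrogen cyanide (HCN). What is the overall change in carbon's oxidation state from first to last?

Carbon oxidation states along the series — chloroform: +2, methanol: -2, hydrogen cyanide: +2.
Net change = +2 − (+2) = 0.

0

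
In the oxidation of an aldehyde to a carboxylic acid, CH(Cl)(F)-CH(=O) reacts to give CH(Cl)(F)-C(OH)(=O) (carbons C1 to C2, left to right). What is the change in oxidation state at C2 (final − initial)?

+2

Before: C2 has 1 bond to C, 1 bond to H, 2 bonds to O → oxidation state +1.
After: C2 has 1 bond to C, 3 bonds to O → oxidation state +3.
Δ = +3 − (+1) = +2, so this is an oxidation at C2.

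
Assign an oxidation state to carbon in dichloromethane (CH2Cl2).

Bonds to more-electronegative neighbours contribute +1 each, bonds to H or metals contribute −1 each, and C–C bonds contribute 0.
The carbon has one bond to H (-1), one bond to H (-1), one bond to Cl (+1), one bond to Cl (+1).
Oxidation state = -1 − 1 + 1 + 1 = 0.

0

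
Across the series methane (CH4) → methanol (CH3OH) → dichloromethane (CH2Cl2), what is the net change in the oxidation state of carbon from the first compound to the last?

+4

Carbon oxidation states along the series — methane: -4, methanol: -2, dichloromethane: 0.
Net change = 0 − (-4) = +4.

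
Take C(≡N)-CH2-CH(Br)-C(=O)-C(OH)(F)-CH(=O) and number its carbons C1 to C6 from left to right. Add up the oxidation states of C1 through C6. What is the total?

+6

Tallying each carbon's bonds:
C1: 1C, 3N → 0 + 3 = +3
C2: 2C, 2H → 0 − 2 = -2
C3: 2C, 1H, 1Br → 0 − 1 + 1 = 0
C4: 2C, 2O → 0 + 2 = +2
C5: 2C, 1O, 1F → 0 + 1 + 1 = +2
C6: 1C, 1H, 2O → 0 − 1 + 2 = +1
Sum = +3 − 2 + 0 + 2 + 2 + 1 = +6.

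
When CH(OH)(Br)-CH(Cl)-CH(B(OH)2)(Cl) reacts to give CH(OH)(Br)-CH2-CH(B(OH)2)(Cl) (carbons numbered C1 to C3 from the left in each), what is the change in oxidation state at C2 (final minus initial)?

Before: C2 has 2 bonds to C, 1 bond to H, 1 bond to Cl → oxidation state 0.
After: C2 has 2 bonds to C, 2 bonds to H → oxidation state -2.
Δ = -2 − (0) = -2, so this is a reduction at C2.

-2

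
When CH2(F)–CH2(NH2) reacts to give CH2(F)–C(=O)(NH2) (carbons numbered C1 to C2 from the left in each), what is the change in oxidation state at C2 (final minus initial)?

+4

Before: C2 has 1 bond to C, 2 bonds to H, 1 bond to N → oxidation state -1.
After: C2 has 1 bond to C, 2 bonds to O, 1 bond to N → oxidation state +3.
Δ = +3 − (-1) = +4, so this is an oxidation at C2.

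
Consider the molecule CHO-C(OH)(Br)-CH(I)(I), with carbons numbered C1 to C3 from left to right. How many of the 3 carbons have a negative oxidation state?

0

Each bond to a more electronegative atom (O, N, halogen) counts +1, each bond to a less electronegative atom (H, metal, B, Si) counts −1, and each C–C bond counts 0. Tallying each carbon:
C1: 1C, 1H, 2O → 0 − 1 + 2 = +1
C2: 2C, 1O, 1Br → 0 + 1 + 1 = +2
C3: 1C, 1H, 2I → 0 − 1 + 2 = +1
0 carbons meet the condition.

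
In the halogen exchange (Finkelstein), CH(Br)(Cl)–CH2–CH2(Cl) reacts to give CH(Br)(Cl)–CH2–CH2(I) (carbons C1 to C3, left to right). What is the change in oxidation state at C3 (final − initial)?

0

Before: C3 has 1 bond to C, 2 bonds to H, 1 bond to Cl → oxidation state -1.
After: C3 has 1 bond to C, 2 bonds to H, 1 bond to I → oxidation state -1.
Δ = -1 − (-1) = 0, so no net redox change at C3.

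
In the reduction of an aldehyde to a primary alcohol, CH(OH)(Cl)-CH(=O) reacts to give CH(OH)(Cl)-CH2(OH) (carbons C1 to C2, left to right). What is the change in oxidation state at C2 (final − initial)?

Before: C2 has 1 bond to C, 1 bond to H, 2 bonds to O → oxidation state +1.
After: C2 has 1 bond to C, 2 bonds to H, 1 bond to O → oxidation state -1.
Δ = -1 − (+1) = -2, so this is a reduction at C2.

-2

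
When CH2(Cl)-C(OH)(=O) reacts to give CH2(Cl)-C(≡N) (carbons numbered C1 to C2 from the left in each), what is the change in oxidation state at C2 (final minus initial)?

0

Before: C2 has 1 bond to C, 3 bonds to O → oxidation state +3.
After: C2 has 1 bond to C, 3 bonds to N → oxidation state +3.
Δ = +3 − (+3) = 0, so no net redox change at C2.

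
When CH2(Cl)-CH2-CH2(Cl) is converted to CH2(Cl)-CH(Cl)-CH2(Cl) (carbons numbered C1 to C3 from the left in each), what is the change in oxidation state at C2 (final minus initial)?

Before: C2 has 2 bonds to C, 2 bonds to H → oxidation state -2.
After: C2 has 2 bonds to C, 1 bond to H, 1 bond to Cl → oxidation state 0.
Δ = 0 − (-2) = +2, so this is an oxidation at C2.

+2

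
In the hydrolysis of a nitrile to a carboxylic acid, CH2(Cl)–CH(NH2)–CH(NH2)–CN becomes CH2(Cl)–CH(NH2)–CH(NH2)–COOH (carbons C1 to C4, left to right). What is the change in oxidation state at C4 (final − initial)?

Before: C4 has 1 bond to C, 3 bonds to N → oxidation state +3.
After: C4 has 1 bond to C, 3 bonds to O → oxidation state +3.
Δ = +3 − (+3) = 0, so no net redox change at C4.

0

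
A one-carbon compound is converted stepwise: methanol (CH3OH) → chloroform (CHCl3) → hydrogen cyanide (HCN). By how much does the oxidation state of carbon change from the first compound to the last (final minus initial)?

+4

Carbon oxidation states along the series — methanol: -2, chloroform: +2, hydrogen cyanide: +2.
Net change = +2 − (-2) = +4.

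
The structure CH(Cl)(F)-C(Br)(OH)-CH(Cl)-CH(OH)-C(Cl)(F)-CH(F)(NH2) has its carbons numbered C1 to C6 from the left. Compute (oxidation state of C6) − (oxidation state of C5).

C6: 1C, 1H, 1N, 1F → 0 − 1 + 1 + 1 = +1
C5: 2C, 1F, 1Cl → 0 + 1 + 1 = +2
Difference: +1 − (+2) = -1.

-1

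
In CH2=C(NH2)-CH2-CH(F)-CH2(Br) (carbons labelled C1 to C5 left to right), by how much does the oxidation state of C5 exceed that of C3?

C5: 1C, 2H, 1Br → 0 − 2 + 1 = -1
C3: 2C, 2H → 0 − 2 = -2
Difference: -1 − (-2) = +1.

+1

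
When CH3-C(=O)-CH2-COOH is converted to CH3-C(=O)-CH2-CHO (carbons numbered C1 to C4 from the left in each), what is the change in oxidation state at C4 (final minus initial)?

-2

Before: C4 has 1 bond to C, 3 bonds to O → oxidation state +3.
After: C4 has 1 bond to C, 1 bond to H, 2 bonds to O → oxidation state +1.
Δ = +1 − (+3) = -2, so this is a reduction at C4.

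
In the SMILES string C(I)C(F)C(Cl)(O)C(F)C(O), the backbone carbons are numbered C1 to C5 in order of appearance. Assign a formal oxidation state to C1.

Each bond to a more electronegative atom (O, N, halogen) counts +1, each bond to a less electronegative atom (H, metal, B, Si) counts −1, and each C–C bond counts 0.
C1 has one bond to C (0), one bond to I (+1), one bond to H (-1), one bond to H (-1).
Oxidation state = 0 + 1 − 1 − 1 = -1.

-1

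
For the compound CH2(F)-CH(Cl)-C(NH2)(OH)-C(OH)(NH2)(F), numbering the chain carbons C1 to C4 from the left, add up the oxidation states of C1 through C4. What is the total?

Tallying each carbon's bonds:
C1: 1C, 2H, 1F → 0 − 2 + 1 = -1
C2: 2C, 1H, 1Cl → 0 − 1 + 1 = 0
C3: 2C, 1O, 1N → 0 + 1 + 1 = +2
C4: 1C, 1O, 1N, 1F → 0 + 1 + 1 + 1 = +3
Sum = -1 + 0 + 2 + 3 = +4.

+4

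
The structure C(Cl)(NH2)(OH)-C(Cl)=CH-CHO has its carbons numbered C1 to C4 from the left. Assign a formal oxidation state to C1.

C1 has one bond to C (0), one bond to Cl (+1), one bond to N (+1), one bond to O (+1).
Oxidation state = 0 + 1 + 1 + 1 = +3.

+3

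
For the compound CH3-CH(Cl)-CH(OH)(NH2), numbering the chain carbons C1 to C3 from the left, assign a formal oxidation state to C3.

+1

Bonds to more-electronegative neighbours contribute +1 each, bonds to H or metals contribute −1 each, and C–C bonds contribute 0.
C3 has one bond to C (0), one bond to O (+1), one bond to H (-1), one bond to N (+1).
Oxidation state = 0 + 1 − 1 + 1 = +1.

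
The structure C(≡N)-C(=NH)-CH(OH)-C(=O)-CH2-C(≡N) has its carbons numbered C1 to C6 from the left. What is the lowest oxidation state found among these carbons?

Count +1 for every bond to an atom more electronegative than carbon and −1 for every bond to one less electronegative; C–C bonds are 0. Tallying each carbon:
C1: 1C, 3N → 0 + 3 = +3
C2: 2C, 2N → 0 + 2 = +2
C3: 2C, 1H, 1O → 0 − 1 + 1 = 0
C4: 2C, 2O → 0 + 2 = +2
C5: 2C, 2H → 0 − 2 = -2
C6: 1C, 3N → 0 + 3 = +3
The lowest value is -2.

-2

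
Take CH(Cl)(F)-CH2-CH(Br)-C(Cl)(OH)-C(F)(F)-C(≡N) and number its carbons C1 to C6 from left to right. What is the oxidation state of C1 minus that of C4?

-1

C1: 1C, 1H, 1F, 1Cl → 0 − 1 + 1 + 1 = +1
C4: 2C, 1O, 1Cl → 0 + 1 + 1 = +2
Difference: +1 − (+2) = -1.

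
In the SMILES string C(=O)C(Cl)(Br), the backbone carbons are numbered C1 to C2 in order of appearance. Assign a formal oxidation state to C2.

Count +1 for every bond to an atom more electronegative than carbon and −1 for every bond to one less electronegative; C–C bonds are 0.
C2 has one bond to C (0), one bond to Cl (+1), one bond to H (-1), one bond to Br (+1).
Oxidation state = 0 + 1 − 1 + 1 = +1.

+1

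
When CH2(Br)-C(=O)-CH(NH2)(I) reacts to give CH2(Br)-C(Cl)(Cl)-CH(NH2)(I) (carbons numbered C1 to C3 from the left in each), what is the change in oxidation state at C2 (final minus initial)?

Before: C2 has 2 bonds to C, 2 bonds to O → oxidation state +2.
After: C2 has 2 bonds to C, 2 bonds to Cl → oxidation state +2.
Δ = +2 − (+2) = 0, so no net redox change at C2.

0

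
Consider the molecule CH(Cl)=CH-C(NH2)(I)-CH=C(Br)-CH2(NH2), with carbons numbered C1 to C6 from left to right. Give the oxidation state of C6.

-1

Bonds to more-electronegative neighbours contribute +1 each, bonds to H or metals contribute −1 each, and C–C bonds contribute 0.
C6 has one bond to C (0), one bond to H (-1), one bond to N (+1), one bond to H (-1).
Oxidation state = 0 − 1 + 1 − 1 = -1.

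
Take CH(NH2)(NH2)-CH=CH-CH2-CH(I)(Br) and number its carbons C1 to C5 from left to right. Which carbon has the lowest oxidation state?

C4

Tallying each carbon's bonds:
C1: 1C, 1H, 2N → 0 − 1 + 2 = +1
C2: 3C, 1H → 0 − 1 = -1
C3: 3C, 1H → 0 − 1 = -1
C4: 2C, 2H → 0 − 2 = -2
C5: 1C, 1H, 1Br, 1I → 0 − 1 + 1 + 1 = +1
The most reduced carbon is C4 at -2.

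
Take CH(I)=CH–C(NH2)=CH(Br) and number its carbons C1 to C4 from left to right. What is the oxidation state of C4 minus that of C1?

0

C4: 2C, 1H, 1Br → 0 − 1 + 1 = 0
C1: 2C, 1H, 1I → 0 − 1 + 1 = 0
Difference: 0 − (0) = 0.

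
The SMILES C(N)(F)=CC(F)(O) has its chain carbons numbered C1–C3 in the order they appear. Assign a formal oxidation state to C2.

-1

Bonds to more-electronegative neighbours contribute +1 each, bonds to H or metals contribute −1 each, and C–C bonds contribute 0.
C2 has a double bond to C (2×0 = 0), one bond to C (0), one bond to H (-1).
Oxidation state = 0 + 0 − 1 = -1.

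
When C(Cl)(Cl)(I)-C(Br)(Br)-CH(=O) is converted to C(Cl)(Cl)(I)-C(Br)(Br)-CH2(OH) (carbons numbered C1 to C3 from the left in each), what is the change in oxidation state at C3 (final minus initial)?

Before: C3 has 1 bond to C, 1 bond to H, 2 bonds to O → oxidation state +1.
After: C3 has 1 bond to C, 2 bonds to H, 1 bond to O → oxidation state -1.
Δ = -1 − (+1) = -2, so this is a reduction at C3.

-2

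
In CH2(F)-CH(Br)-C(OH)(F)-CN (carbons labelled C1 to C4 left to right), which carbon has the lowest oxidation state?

Tallying each carbon's bonds:
C1: 1C, 2H, 1F → 0 − 2 + 1 = -1
C2: 2C, 1H, 1Br → 0 − 1 + 1 = 0
C3: 2C, 1O, 1F → 0 + 1 + 1 = +2
C4: 1C, 3N → 0 + 3 = +3
The most reduced carbon is C1 at -1.

C1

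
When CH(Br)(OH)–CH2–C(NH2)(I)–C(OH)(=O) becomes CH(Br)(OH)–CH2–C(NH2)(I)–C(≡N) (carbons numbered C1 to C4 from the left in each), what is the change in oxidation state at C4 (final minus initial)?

Before: C4 has 1 bond to C, 3 bonds to O → oxidation state +3.
After: C4 has 1 bond to C, 3 bonds to N → oxidation state +3.
Δ = +3 − (+3) = 0, so no net redox change at C4.

0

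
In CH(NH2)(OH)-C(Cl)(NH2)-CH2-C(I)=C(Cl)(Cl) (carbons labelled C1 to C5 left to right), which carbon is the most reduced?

C3

Tallying each carbon's bonds:
C1: 1C, 1H, 1O, 1N → 0 − 1 + 1 + 1 = +1
C2: 2C, 1N, 1Cl → 0 + 1 + 1 = +2
C3: 2C, 2H → 0 − 2 = -2
C4: 3C, 1I → 0 + 1 = +1
C5: 2C, 2Cl → 0 + 2 = +2
The most reduced carbon is C3 at -2.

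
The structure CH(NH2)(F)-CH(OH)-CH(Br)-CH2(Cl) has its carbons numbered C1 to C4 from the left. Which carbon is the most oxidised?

Tallying each carbon's bonds:
C1: 1C, 1H, 1N, 1F → 0 − 1 + 1 + 1 = +1
C2: 2C, 1H, 1O → 0 − 1 + 1 = 0
C3: 2C, 1H, 1Br → 0 − 1 + 1 = 0
C4: 1C, 2H, 1Cl → 0 − 2 + 1 = -1
The most oxidised carbon is C1 at +1.

C1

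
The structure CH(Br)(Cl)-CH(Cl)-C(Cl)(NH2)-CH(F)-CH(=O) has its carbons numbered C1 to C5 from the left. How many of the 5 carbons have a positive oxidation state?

Bonds to more-electronegative neighbours contribute +1 each, bonds to H or metals contribute −1 each, and C–C bonds contribute 0. Tallying each carbon:
C1: 1C, 1H, 1Cl, 1Br → 0 − 1 + 1 + 1 = +1
C2: 2C, 1H, 1Cl → 0 − 1 + 1 = 0
C3: 2C, 1N, 1Cl → 0 + 1 + 1 = +2
C4: 2C, 1H, 1F → 0 − 1 + 1 = 0
C5: 1C, 1H, 2O → 0 − 1 + 2 = +1
3 carbons (C1, C3, C5) meet the condition.

3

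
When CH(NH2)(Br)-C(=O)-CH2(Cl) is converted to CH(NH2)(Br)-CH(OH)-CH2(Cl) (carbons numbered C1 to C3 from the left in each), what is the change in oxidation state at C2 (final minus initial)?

-2

Before: C2 has 2 bonds to C, 2 bonds to O → oxidation state +2.
After: C2 has 2 bonds to C, 1 bond to H, 1 bond to O → oxidation state 0.
Δ = 0 − (+2) = -2, so this is a reduction at C2.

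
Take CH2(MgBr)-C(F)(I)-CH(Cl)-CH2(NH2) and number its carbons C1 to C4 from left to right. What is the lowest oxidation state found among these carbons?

Tallying each carbon's bonds:
C1: 1C, 2H, 1Mg → 0 − 2 − 1 = -3
C2: 2C, 1F, 1I → 0 + 1 + 1 = +2
C3: 2C, 1H, 1Cl → 0 − 1 + 1 = 0
C4: 1C, 2H, 1N → 0 − 2 + 1 = -1
The lowest value is -3.

-3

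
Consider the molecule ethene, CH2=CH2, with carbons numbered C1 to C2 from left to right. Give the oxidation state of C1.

Assign +1 per bond to O/N/halogen, −1 per bond to H or an electropositive element, and 0 per bond to carbon.
C1 has one bond to H (-1), one bond to H (-1), a double bond to C (2×0 = 0).
Oxidation state = -1 − 1 + 0 = -2.

-2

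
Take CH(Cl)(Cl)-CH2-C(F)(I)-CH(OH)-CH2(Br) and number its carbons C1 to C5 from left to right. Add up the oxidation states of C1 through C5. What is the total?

0

Count +1 for every bond to an atom more electronegative than carbon and −1 for every bond to one less electronegative; C–C bonds are 0. Tallying each carbon:
C1: 1C, 1H, 2Cl → 0 − 1 + 2 = +1
C2: 2C, 2H → 0 − 2 = -2
C3: 2C, 1F, 1I → 0 + 1 + 1 = +2
C4: 2C, 1H, 1O → 0 − 1 + 1 = 0
C5: 1C, 2H, 1Br → 0 − 2 + 1 = -1
Sum = +1 − 2 + 2 + 0 − 1 = 0.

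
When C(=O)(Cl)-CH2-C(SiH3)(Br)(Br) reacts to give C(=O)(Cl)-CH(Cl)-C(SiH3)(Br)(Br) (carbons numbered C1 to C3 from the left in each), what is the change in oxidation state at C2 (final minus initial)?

Before: C2 has 2 bonds to C, 2 bonds to H → oxidation state -2.
After: C2 has 2 bonds to C, 1 bond to H, 1 bond to Cl → oxidation state 0.
Δ = 0 − (-2) = +2, so this is an oxidation at C2.

+2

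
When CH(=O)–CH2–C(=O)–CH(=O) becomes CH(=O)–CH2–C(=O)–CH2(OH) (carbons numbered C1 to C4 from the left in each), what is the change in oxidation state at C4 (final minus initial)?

Before: C4 has 1 bond to C, 1 bond to H, 2 bonds to O → oxidation state +1.
After: C4 has 1 bond to C, 2 bonds to H, 1 bond to O → oxidation state -1.
Δ = -1 − (+1) = -2, so this is a reduction at C4.

-2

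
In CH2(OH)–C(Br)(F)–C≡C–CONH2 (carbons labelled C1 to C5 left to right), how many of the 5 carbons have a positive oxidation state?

2

Tallying each carbon's bonds:
C1: 1C, 2H, 1O → 0 − 2 + 1 = -1
C2: 2C, 1F, 1Br → 0 + 1 + 1 = +2
C3: 4C → 0 = 0
C4: 4C → 0 = 0
C5: 1C, 2O, 1N → 0 + 2 + 1 = +3
2 carbons (C2, C5) meet the condition.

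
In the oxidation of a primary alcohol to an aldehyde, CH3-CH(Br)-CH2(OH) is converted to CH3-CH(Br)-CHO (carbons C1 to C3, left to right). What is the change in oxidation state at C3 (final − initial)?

+2

Before: C3 has 1 bond to C, 2 bonds to H, 1 bond to O → oxidation state -1.
After: C3 has 1 bond to C, 1 bond to H, 2 bonds to O → oxidation state +1.
Δ = +1 − (-1) = +2, so this is an oxidation at C3.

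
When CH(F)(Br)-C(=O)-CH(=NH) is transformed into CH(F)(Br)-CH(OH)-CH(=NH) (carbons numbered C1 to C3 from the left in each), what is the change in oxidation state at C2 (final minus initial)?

Before: C2 has 2 bonds to C, 2 bonds to O → oxidation state +2.
After: C2 has 2 bonds to C, 1 bond to H, 1 bond to O → oxidation state 0.
Δ = 0 − (+2) = -2, so this is a reduction at C2.

-2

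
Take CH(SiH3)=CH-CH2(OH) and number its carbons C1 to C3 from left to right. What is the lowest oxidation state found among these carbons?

-2

Tallying each carbon's bonds:
C1: 2C, 1H, 1Si → 0 − 1 − 1 = -2
C2: 3C, 1H → 0 − 1 = -1
C3: 1C, 2H, 1O → 0 − 2 + 1 = -1
The lowest value is -2.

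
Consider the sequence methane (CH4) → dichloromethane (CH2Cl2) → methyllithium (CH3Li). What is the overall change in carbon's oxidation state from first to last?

0

Carbon oxidation states along the series — methane: -4, dichloromethane: 0, methyllithium: -4.
Net change = -4 − (-4) = 0.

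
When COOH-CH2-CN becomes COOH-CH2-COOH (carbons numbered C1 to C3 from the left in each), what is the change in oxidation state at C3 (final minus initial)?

Before: C3 has 1 bond to C, 3 bonds to N → oxidation state +3.
After: C3 has 1 bond to C, 3 bonds to O → oxidation state +3.
Δ = +3 − (+3) = 0, so no net redox change at C3.

0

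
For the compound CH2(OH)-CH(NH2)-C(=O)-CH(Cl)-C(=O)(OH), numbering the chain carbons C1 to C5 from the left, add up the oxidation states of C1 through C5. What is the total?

Count +1 for every bond to an atom more electronegative than carbon and −1 for every bond to one less electronegative; C–C bonds are 0. Tallying each carbon:
C1: 1C, 2H, 1O → 0 − 2 + 1 = -1
C2: 2C, 1H, 1N → 0 − 1 + 1 = 0
C3: 2C, 2O → 0 + 2 = +2
C4: 2C, 1H, 1Cl → 0 − 1 + 1 = 0
C5: 1C, 3O → 0 + 3 = +3
Sum = -1 + 0 + 2 + 0 + 3 = +4.

+4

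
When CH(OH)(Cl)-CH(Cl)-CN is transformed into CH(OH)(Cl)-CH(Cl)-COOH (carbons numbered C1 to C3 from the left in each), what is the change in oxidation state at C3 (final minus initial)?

Before: C3 has 1 bond to C, 3 bonds to N → oxidation state +3.
After: C3 has 1 bond to C, 3 bonds to O → oxidation state +3.
Δ = +3 − (+3) = 0, so no net redox change at C3.

0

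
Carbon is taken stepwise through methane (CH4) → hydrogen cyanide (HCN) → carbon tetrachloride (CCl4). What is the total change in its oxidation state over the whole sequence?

Carbon oxidation states along the series — methane: -4, hydrogen cyanide: +2, carbon tetrachloride: +4.
Net change = +4 − (-4) = +8.

+8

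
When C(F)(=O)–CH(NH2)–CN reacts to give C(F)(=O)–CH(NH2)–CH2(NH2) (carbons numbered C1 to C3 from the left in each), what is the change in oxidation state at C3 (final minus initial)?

-4

Before: C3 has 1 bond to C, 3 bonds to N → oxidation state +3.
After: C3 has 1 bond to C, 2 bonds to H, 1 bond to N → oxidation state -1.
Δ = -1 − (+3) = -4, so this is a reduction at C3.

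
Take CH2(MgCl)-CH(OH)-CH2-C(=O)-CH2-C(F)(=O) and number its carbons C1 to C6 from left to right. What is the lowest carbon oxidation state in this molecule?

-3

Each bond to a more electronegative atom (O, N, halogen) counts +1, each bond to a less electronegative atom (H, metal, B, Si) counts −1, and each C–C bond counts 0. Tallying each carbon:
C1: 1C, 2H, 1Mg → 0 − 2 − 1 = -3
C2: 2C, 1H, 1O → 0 − 1 + 1 = 0
C3: 2C, 2H → 0 − 2 = -2
C4: 2C, 2O → 0 + 2 = +2
C5: 2C, 2H → 0 − 2 = -2
C6: 1C, 2O, 1F → 0 + 2 + 1 = +3
The lowest value is -3.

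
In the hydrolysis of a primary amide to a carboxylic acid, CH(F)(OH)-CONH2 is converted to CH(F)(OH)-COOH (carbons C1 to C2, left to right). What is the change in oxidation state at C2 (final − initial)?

0

Before: C2 has 1 bond to C, 2 bonds to O, 1 bond to N → oxidation state +3.
After: C2 has 1 bond to C, 3 bonds to O → oxidation state +3.
Δ = +3 − (+3) = 0, so no net redox change at C2.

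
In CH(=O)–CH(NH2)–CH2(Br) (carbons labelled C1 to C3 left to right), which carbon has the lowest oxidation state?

Each bond to a more electronegative atom (O, N, halogen) counts +1, each bond to a less electronegative atom (H, metal, B, Si) counts −1, and each C–C bond counts 0. Tallying each carbon:
C1: 1C, 1H, 2O → 0 − 1 + 2 = +1
C2: 2C, 1H, 1N → 0 − 1 + 1 = 0
C3: 1C, 2H, 1Br → 0 − 2 + 1 = -1
The most reduced carbon is C3 at -1.

C3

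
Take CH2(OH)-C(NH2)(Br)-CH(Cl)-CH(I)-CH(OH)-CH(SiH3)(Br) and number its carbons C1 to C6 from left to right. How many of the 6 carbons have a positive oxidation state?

Tallying each carbon's bonds:
C1: 1C, 2H, 1O → 0 − 2 + 1 = -1
C2: 2C, 1N, 1Br → 0 + 1 + 1 = +2
C3: 2C, 1H, 1Cl → 0 − 1 + 1 = 0
C4: 2C, 1H, 1I → 0 − 1 + 1 = 0
C5: 2C, 1H, 1O → 0 − 1 + 1 = 0
C6: 1C, 1H, 1Br, 1Si → 0 − 1 + 1 − 1 = -1
1 carbon (C2) meets the condition.

1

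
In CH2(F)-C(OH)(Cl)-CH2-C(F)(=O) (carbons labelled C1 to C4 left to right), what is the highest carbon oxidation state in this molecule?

Count +1 for every bond to an atom more electronegative than carbon and −1 for every bond to one less electronegative; C–C bonds are 0. Tallying each carbon:
C1: 1C, 2H, 1F → 0 − 2 + 1 = -1
C2: 2C, 1O, 1Cl → 0 + 1 + 1 = +2
C3: 2C, 2H → 0 − 2 = -2
C4: 1C, 2O, 1F → 0 + 2 + 1 = +3
The highest value is +3.

+3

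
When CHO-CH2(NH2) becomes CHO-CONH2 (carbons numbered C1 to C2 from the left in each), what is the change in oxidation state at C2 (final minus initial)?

Before: C2 has 1 bond to C, 2 bonds to H, 1 bond to N → oxidation state -1.
After: C2 has 1 bond to C, 2 bonds to O, 1 bond to N → oxidation state +3.
Δ = +3 − (-1) = +4, so this is an oxidation at C2.

+4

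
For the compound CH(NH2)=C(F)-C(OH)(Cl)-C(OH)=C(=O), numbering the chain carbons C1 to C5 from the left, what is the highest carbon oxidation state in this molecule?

+2

Count +1 for every bond to an atom more electronegative than carbon and −1 for every bond to one less electronegative; C–C bonds are 0. Tallying each carbon:
C1: 2C, 1H, 1N → 0 − 1 + 1 = 0
C2: 3C, 1F → 0 + 1 = +1
C3: 2C, 1O, 1Cl → 0 + 1 + 1 = +2
C4: 3C, 1O → 0 + 1 = +1
C5: 2C, 2O → 0 + 2 = +2
The highest value is +2.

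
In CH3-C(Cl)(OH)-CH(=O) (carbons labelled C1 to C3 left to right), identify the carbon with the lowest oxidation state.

C1

Tallying each carbon's bonds:
C1: 1C, 3H → 0 − 3 = -3
C2: 2C, 1O, 1Cl → 0 + 1 + 1 = +2
C3: 1C, 1H, 2O → 0 − 1 + 2 = +1
The most reduced carbon is C1 at -3.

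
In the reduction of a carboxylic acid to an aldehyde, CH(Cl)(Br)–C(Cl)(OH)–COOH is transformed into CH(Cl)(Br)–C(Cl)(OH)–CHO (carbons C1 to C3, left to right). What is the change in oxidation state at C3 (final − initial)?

Before: C3 has 1 bond to C, 3 bonds to O → oxidation state +3.
After: C3 has 1 bond to C, 1 bond to H, 2 bonds to O → oxidation state +1.
Δ = +1 − (+3) = -2, so this is a reduction at C3.

-2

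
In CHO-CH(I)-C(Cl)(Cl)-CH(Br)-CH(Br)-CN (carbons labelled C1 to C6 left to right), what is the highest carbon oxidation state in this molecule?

Tallying each carbon's bonds:
C1: 1C, 1H, 2O → 0 − 1 + 2 = +1
C2: 2C, 1H, 1I → 0 − 1 + 1 = 0
C3: 2C, 2Cl → 0 + 2 = +2
C4: 2C, 1H, 1Br → 0 − 1 + 1 = 0
C5: 2C, 1H, 1Br → 0 − 1 + 1 = 0
C6: 1C, 3N → 0 + 3 = +3
The highest value is +3.

+3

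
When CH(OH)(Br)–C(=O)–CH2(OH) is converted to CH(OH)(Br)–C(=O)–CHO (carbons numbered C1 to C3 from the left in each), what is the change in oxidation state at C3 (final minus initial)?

+2

Before: C3 has 1 bond to C, 2 bonds to H, 1 bond to O → oxidation state -1.
After: C3 has 1 bond to C, 1 bond to H, 2 bonds to O → oxidation state +1.
Δ = +1 − (-1) = +2, so this is an oxidation at C3.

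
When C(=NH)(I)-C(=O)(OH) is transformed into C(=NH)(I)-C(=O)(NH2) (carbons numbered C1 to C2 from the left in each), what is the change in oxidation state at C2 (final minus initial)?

Before: C2 has 1 bond to C, 3 bonds to O → oxidation state +3.
After: C2 has 1 bond to C, 2 bonds to O, 1 bond to N → oxidation state +3.
Δ = +3 − (+3) = 0, so no net redox change at C2.

0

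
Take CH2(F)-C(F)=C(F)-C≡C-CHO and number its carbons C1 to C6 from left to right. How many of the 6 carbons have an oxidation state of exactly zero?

Tallying each carbon's bonds:
C1: 1C, 2H, 1F → 0 − 2 + 1 = -1
C2: 3C, 1F → 0 + 1 = +1
C3: 3C, 1F → 0 + 1 = +1
C4: 4C → 0 = 0
C5: 4C → 0 = 0
C6: 1C, 1H, 2O → 0 − 1 + 2 = +1
2 carbons (C4, C5) meet the condition.

2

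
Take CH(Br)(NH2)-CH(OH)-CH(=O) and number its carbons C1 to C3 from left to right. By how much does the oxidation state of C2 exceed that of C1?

-1

C2: 2C, 1H, 1O → 0 − 1 + 1 = 0
C1: 1C, 1H, 1N, 1Br → 0 − 1 + 1 + 1 = +1
Difference: 0 − (+1) = -1.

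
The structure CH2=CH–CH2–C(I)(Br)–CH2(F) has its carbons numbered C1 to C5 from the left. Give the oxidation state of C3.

C3 has one bond to C (0), one bond to C (0), one bond to H (-1), one bond to H (-1).
Oxidation state = 0 + 0 − 1 − 1 = -2.

-2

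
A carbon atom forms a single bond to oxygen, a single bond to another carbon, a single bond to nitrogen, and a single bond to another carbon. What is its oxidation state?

+2

The carbon has one bond to C (0), one bond to C (0), one bond to N (+1), one bond to O (+1).
Oxidation state = 0 + 0 + 1 + 1 = +2.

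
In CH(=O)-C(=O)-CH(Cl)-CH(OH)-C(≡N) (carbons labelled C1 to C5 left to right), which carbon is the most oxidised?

Tallying each carbon's bonds:
C1: 1C, 1H, 2O → 0 − 1 + 2 = +1
C2: 2C, 2O → 0 + 2 = +2
C3: 2C, 1H, 1Cl → 0 − 1 + 1 = 0
C4: 2C, 1H, 1O → 0 − 1 + 1 = 0
C5: 1C, 3N → 0 + 3 = +3
The most oxidised carbon is C5 at +3.

C5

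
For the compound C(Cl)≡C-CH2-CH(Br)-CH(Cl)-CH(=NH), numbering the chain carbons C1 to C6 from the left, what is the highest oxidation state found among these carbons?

Count +1 for every bond to an atom more electronegative than carbon and −1 for every bond to one less electronegative; C–C bonds are 0. Tallying each carbon:
C1: 3C, 1Cl → 0 + 1 = +1
C2: 4C → 0 = 0
C3: 2C, 2H → 0 − 2 = -2
C4: 2C, 1H, 1Br → 0 − 1 + 1 = 0
C5: 2C, 1H, 1Cl → 0 − 1 + 1 = 0
C6: 1C, 1H, 2N → 0 − 1 + 2 = +1
The highest value is +1.

+1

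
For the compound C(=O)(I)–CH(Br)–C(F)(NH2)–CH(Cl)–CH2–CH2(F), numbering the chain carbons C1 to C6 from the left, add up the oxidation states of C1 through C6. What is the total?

Tallying each carbon's bonds:
C1: 1C, 2O, 1I → 0 + 2 + 1 = +3
C2: 2C, 1H, 1Br → 0 − 1 + 1 = 0
C3: 2C, 1N, 1F → 0 + 1 + 1 = +2
C4: 2C, 1H, 1Cl → 0 − 1 + 1 = 0
C5: 2C, 2H → 0 − 2 = -2
C6: 1C, 2H, 1F → 0 − 2 + 1 = -1
Sum = +3 + 0 + 2 + 0 − 2 − 1 = +2.

+2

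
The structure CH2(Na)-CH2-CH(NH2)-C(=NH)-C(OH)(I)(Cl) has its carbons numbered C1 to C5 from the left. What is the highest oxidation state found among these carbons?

Bonds to more-electronegative neighbours contribute +1 each, bonds to H or metals contribute −1 each, and C–C bonds contribute 0. Tallying each carbon:
C1: 1C, 2H, 1Na → 0 − 2 − 1 = -3
C2: 2C, 2H → 0 − 2 = -2
C3: 2C, 1H, 1N → 0 − 1 + 1 = 0
C4: 2C, 2N → 0 + 2 = +2
C5: 1C, 1O, 1Cl, 1I → 0 + 1 + 1 + 1 = +3
The highest value is +3.

+3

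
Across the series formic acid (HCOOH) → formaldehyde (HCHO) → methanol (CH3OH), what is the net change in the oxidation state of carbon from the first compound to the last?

Carbon oxidation states along the series — formic acid: +2, formaldehyde: 0, methanol: -2.
Net change = -2 − (+2) = -4.

-4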